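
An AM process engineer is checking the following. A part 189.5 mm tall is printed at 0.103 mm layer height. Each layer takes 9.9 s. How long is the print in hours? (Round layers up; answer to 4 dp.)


Layers = ceil(189.5/0.103) = 1840
t = 1840 * 9.9 / 3600 = 5.06 hrs


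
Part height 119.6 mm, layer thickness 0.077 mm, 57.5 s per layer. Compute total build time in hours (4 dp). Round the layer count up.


Layers = ceil(119.6/0.077) = 1554
t = 1554 * 57.5 / 3600 = 24.8208 hrs


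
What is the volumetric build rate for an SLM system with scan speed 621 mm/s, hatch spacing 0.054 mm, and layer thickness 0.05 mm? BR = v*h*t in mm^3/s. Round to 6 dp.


Rate = 621 * 0.054 * 0.05 = 1.6767 mm^3/s


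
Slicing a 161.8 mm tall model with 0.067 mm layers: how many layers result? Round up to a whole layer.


Layers = ceil(161.8/0.067) = 2415


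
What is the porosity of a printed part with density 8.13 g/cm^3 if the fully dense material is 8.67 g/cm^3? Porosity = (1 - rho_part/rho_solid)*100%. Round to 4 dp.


Porosity = (1-8.13/8.67)*100 = 6.2284 %


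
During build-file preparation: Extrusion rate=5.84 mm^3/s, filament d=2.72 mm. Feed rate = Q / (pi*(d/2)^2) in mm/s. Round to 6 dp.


A = pi*(2.72/2)^2 = 5.81069
v = 5.84 / 5.81069 = 1.005044 mm/s


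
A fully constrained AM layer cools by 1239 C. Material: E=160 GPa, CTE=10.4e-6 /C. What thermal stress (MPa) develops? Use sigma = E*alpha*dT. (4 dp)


sigma = 160*1000 * 10.4e-6 * 1239 = 2061.696 MPa


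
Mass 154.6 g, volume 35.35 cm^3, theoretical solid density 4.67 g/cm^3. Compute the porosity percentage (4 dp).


rho_part = 154.6 / 35.35 = 4.37340877 g/cm^3
Porosity = (1 - 4.37340877/4.67)*100 = 6.351 %


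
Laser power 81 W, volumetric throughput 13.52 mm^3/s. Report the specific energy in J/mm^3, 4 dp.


SE = 81 / 13.52 = 5.9911 J/mm^3


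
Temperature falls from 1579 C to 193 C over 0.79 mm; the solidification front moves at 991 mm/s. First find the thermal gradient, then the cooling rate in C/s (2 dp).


G = (1579-193)/0.79 = 1754.43037975 C/mm
CR = 1754.43037975 * 991 = 1738640.51 C/s


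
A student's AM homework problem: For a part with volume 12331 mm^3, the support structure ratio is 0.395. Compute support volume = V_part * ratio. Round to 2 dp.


V_support = 12331 * 0.395 = 4870.75 mm^3


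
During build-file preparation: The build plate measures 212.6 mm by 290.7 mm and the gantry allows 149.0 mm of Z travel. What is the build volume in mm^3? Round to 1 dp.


V = 212.6 * 290.7 * 149.0 = 9208620.2 mm^3


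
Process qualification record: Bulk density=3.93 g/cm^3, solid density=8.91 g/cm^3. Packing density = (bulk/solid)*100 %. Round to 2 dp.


Packing = (3.93/8.91)*100 = 44.11 %


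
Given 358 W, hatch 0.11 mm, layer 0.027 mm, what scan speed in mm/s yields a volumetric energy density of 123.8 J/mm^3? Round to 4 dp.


v = 358 / (123.8*0.11*0.027) = 973.6569 mm/s


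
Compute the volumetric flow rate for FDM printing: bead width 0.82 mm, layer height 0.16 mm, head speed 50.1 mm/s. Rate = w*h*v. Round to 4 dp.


Rate = 0.82 * 0.16 * 50.1 = 6.5731 mm^3/s


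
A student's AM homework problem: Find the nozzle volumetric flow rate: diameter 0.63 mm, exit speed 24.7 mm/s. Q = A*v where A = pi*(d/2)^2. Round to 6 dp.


A = pi*(0.63/2)^2 = 0.31172453 mm^2
Q = 0.31172453 * 24.7 = 7.699596 mm^3/s


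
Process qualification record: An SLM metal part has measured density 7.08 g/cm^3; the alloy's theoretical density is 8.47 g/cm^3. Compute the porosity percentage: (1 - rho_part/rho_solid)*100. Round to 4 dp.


Porosity = (1-7.08/8.47)*100 = 16.4109 %


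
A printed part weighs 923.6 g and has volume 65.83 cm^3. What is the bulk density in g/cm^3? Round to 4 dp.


rho = 923.6 / 65.83 = 14.0301 g/cm^3


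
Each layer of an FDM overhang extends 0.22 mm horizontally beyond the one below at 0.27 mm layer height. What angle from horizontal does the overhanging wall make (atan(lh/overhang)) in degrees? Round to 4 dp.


angle = atan(0.27/0.22) = 50.8263 degrees


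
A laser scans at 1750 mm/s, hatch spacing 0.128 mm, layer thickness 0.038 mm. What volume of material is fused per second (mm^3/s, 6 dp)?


Rate = 1750 * 0.128 * 0.038 = 8.512 mm^3/s


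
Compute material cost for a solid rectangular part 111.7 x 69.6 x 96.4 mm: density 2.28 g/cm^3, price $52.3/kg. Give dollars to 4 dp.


V = 111.7 * 69.6 * 96.4 = 749444.448 mm^3 = 749.444448 cm^3
Mass = 749.444448 * 2.28 / 1000 = 1.70873334 kg
Cost = 1.70873334 * 52.3 = 89.3668 $


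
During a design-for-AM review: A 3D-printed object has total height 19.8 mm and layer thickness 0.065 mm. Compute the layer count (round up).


Layers = ceil(19.8/0.065) = 305


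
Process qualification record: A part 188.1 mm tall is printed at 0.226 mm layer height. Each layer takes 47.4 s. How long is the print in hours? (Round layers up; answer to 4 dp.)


Layers = ceil(188.1/0.226) = 833
t = 833 * 47.4 / 3600 = 10.9678 hrs


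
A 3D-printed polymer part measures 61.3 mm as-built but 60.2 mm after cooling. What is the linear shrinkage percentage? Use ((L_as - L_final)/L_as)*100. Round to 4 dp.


Shrinkage = ((61.3-60.2)/61.3)*100 = 1.7945 %


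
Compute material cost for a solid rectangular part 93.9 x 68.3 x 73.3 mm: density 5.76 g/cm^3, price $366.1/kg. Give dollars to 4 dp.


V = 93.9 * 68.3 * 73.3 = 470100.021 mm^3 = 470.100021 cm^3
Mass = 470.100021 * 5.76 / 1000 = 2.70777612 kg
Cost = 2.70777612 * 366.1 = 991.3168 $


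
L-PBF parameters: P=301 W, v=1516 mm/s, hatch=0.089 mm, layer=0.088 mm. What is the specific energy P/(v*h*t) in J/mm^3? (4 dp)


Build rate = 1516 * 0.089 * 0.088 = 11.873312 mm^3/s
SE = 301 / 11.873312 = 25.351 J/mm^3


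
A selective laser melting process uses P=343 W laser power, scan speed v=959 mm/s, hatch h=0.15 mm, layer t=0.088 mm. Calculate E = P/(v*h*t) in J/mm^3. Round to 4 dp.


E = 343 / (959*0.15*0.088) = 27.0958 J/mm^3


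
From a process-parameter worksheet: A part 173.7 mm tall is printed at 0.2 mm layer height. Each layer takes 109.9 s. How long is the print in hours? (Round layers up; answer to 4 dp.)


Layers = ceil(173.7/0.2) = 869
t = 869 * 109.9 / 3600 = 26.5286 hrs


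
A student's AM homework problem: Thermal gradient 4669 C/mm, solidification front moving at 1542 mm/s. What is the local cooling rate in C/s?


CR = 4669 * 1542 = 7199598 C/s


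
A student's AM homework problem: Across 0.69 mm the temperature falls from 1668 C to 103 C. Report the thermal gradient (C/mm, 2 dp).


G = (1668-103)/0.69 = 2268.12 C/mm


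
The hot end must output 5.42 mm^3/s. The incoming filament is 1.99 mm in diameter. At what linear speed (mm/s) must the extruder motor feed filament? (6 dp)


A = pi*(1.99/2)^2 = 3.110255
v = 5.42 / 3.110255 = 1.742622 mm/s


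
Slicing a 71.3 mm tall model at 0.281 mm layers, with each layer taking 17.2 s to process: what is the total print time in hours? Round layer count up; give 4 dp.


Layers = ceil(71.3/0.281) = 254
t = 254 * 17.2 / 3600 = 1.2136 hrs


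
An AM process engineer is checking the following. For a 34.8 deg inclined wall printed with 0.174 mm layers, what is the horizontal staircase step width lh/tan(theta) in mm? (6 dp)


step = 0.174 / tan(34.8) = 0.250353 mm


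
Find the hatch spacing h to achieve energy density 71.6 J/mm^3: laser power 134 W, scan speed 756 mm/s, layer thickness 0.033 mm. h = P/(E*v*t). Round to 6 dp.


h = 134 / (71.6*756*0.033) = 0.075016 mm


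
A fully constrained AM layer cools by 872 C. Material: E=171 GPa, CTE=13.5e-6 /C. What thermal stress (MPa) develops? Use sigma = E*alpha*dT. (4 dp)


sigma = 171*1000 * 13.5e-6 * 872 = 2013.012 MPa


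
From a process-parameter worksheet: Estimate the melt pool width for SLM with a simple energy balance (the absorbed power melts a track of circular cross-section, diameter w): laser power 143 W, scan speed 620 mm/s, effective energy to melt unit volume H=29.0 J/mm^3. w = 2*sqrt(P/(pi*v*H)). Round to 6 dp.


w = 2*sqrt(143/(pi*620*29.0)) = 0.10063 mm


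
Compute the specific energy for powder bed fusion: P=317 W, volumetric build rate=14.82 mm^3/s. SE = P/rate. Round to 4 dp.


SE = 317 / 14.82 = 21.39 J/mm^3


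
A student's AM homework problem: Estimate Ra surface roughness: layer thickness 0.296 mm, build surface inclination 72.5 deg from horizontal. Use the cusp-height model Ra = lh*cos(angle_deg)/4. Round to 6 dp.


Ra = 0.296 * cos(72.5) / 4 = 0.022252 mm


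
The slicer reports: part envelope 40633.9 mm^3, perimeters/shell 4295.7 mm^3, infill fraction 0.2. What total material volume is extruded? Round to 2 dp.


V_infill = (40633.9 - 4295.7) * 0.2 = 7267.64
V_total = 4295.7 + 7267.64 = 11563.34 mm^3


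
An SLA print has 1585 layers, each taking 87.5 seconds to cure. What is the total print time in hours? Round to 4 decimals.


t = 1585 * 87.5 / 3600 = 38.5243 hrs


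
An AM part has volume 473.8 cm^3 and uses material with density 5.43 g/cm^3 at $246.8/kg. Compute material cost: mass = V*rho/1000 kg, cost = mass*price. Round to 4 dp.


Mass = 473.8*5.43/1000 = 2.572734 kg
Cost = 2.572734 * 246.8 = 634.9508 $


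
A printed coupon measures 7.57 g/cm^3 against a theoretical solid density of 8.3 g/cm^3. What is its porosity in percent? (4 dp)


Porosity = (1-7.57/8.3)*100 = 8.7952 %


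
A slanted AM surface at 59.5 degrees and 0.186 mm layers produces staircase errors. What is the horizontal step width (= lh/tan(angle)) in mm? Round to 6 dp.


step = 0.186 / tan(59.5) = 0.109562 mm


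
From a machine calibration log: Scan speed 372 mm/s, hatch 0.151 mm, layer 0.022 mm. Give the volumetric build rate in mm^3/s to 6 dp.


Rate = 372 * 0.151 * 0.022 = 1.235784 mm^3/s


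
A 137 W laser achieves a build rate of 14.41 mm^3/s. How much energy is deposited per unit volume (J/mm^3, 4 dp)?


SE = 137 / 14.41 = 9.5073 J/mm^3


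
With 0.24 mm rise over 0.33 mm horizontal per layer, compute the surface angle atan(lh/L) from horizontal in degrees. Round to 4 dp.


angle = atan(0.24/0.33) = 36.0274 degrees


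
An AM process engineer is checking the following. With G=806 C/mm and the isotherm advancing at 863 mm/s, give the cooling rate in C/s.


CR = 806 * 863 = 695578 C/s


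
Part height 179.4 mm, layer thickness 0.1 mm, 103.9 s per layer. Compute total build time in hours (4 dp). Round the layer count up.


Layers = ceil(179.4/0.1) = 1794
t = 1794 * 103.9 / 3600 = 51.7768 hrs


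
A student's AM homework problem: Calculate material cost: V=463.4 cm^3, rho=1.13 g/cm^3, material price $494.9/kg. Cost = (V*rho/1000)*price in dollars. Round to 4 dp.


Mass = 463.4*1.13/1000 = 0.523642 kg
Cost = 0.523642 * 494.9 = 259.1504 $


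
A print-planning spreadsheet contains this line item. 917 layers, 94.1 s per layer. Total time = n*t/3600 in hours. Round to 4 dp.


t = 917 * 94.1 / 3600 = 23.9694 hrs


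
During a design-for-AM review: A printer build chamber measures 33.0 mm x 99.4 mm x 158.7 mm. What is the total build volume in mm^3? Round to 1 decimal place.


V = 33.0 * 99.4 * 158.7 = 520567.7 mm^3


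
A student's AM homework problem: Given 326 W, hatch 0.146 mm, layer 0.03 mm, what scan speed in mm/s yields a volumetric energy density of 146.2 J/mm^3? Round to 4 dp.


v = 326 / (146.2*0.146*0.03) = 509.0918 mm/s


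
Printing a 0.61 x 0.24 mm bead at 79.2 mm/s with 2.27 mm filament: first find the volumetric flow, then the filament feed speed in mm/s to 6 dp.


Q = 0.61 * 0.24 * 79.2 = 11.59488 mm^3/s
A_fil = pi*(2.27/2)^2 = 4.0470782 mm^2
v_feed = 11.59488 / 4.0470782 = 2.865 mm/s


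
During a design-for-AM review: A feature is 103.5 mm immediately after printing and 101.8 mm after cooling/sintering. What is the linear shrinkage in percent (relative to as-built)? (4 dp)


Shrinkage = ((103.5-101.8)/103.5)*100 = 1.6425 %


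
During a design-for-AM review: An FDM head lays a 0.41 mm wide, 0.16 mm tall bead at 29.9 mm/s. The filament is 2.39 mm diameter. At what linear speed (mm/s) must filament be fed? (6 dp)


Q = 0.41 * 0.16 * 29.9 = 1.96144 mm^3/s
A_fil = pi*(2.39/2)^2 = 4.48627285 mm^2
v_feed = 1.96144 / 4.48627285 = 0.437209 mm/s


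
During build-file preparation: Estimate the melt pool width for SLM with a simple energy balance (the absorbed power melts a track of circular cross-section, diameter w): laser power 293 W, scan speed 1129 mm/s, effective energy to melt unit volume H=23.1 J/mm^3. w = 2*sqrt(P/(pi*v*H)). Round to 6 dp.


w = 2*sqrt(293/(pi*1129*23.1)) = 0.119601 mm


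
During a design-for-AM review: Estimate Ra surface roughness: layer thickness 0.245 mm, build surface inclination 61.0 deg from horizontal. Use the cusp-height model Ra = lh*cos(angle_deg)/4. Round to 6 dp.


Ra = 0.245 * cos(61.0) / 4 = 0.029695 mm


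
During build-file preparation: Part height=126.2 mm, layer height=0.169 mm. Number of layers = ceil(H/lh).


Layers = ceil(126.2/0.169) = 747


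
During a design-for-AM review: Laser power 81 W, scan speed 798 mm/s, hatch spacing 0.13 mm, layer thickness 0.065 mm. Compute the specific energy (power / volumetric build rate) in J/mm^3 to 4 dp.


Build rate = 798 * 0.13 * 0.065 = 6.7431 mm^3/s
SE = 81 / 6.7431 = 12.0123 J/mm^3


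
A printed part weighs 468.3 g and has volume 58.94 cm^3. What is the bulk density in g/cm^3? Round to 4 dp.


rho = 468.3 / 58.94 = 7.9454 g/cm^3


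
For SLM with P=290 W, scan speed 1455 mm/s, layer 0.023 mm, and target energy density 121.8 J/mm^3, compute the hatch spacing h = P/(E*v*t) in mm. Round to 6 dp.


h = 290 / (121.8*1455*0.023) = 0.071148 mm


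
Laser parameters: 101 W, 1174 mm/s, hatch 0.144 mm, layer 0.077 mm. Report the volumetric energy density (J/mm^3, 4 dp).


E = 101 / (1174*0.144*0.077) = 7.7589 J/mm^3


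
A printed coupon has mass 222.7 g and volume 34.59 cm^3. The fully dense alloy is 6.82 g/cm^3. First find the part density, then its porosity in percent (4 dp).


rho_part = 222.7 / 34.59 = 6.43827696 g/cm^3
Porosity = (1 - 6.43827696/6.82)*100 = 5.5971 %


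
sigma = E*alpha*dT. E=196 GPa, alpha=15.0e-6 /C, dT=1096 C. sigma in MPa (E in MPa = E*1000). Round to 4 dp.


sigma = 196*1000 * 15.0e-6 * 1096 = 3222.24 MPa


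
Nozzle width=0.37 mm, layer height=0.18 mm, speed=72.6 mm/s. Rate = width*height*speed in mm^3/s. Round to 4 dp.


Rate = 0.37 * 0.18 * 72.6 = 4.8352 mm^3/s


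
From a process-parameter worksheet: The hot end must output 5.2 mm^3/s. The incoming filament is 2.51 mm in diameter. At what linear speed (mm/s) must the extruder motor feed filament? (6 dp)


A = pi*(2.51/2)^2 = 4.948087
v = 5.2 / 4.948087 = 1.050911 mm/s


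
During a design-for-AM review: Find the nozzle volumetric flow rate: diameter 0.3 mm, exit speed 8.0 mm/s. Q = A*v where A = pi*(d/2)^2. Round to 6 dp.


A = pi*(0.3/2)^2 = 0.07068583 mm^2
Q = 0.07068583 * 8.0 = 0.565487 mm^3/s


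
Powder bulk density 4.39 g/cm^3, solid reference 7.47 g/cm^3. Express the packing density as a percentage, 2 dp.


Packing = (4.39/7.47)*100 = 58.77 %


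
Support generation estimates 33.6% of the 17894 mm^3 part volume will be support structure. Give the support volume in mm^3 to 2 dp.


V_support = 17894 * 0.336 = 6012.38 mm^3


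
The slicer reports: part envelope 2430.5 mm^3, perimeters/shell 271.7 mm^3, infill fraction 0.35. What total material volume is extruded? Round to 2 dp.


V_infill = (2430.5 - 271.7) * 0.35 = 755.58
V_total = 271.7 + 755.58 = 1027.28 mm^3


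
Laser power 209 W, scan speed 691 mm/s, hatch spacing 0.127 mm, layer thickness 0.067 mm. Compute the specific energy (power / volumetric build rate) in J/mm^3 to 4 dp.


Build rate = 691 * 0.127 * 0.067 = 5.879719 mm^3/s
SE = 209 / 5.879719 = 35.5459 J/mm^3


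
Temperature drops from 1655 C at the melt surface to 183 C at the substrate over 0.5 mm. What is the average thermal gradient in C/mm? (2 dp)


G = (1655-183)/0.5 = 2944.0 C/mm


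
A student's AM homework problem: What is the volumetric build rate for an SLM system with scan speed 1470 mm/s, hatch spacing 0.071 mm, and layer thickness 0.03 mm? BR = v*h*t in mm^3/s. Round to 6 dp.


Rate = 1470 * 0.071 * 0.03 = 3.1311 mm^3/s


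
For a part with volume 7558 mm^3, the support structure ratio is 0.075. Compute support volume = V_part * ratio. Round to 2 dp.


V_support = 7558 * 0.075 = 566.85 mm^3


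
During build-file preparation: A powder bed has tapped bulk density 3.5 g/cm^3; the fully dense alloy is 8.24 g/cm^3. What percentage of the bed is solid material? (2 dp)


Packing = (3.5/8.24)*100 = 42.48 %


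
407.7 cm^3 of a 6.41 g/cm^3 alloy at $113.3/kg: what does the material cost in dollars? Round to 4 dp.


Mass = 407.7*6.41/1000 = 2.613357 kg
Cost = 2.613357 * 113.3 = 296.0933 $


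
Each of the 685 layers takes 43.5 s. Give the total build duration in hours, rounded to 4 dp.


t = 685 * 43.5 / 3600 = 8.2771 hrs


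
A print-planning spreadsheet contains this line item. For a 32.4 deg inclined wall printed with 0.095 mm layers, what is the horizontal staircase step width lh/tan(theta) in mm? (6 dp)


step = 0.095 / tan(32.4) = 0.149696 mm


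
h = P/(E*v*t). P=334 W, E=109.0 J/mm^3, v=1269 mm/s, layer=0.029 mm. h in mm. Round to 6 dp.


h = 334 / (109.0*1269*0.029) = 0.083265 mm


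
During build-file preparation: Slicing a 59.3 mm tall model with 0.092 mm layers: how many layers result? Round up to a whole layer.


Layers = ceil(59.3/0.092) = 645


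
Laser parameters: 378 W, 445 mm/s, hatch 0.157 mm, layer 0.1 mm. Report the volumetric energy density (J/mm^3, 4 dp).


E = 378 / (445*0.157*0.1) = 54.1043 J/mm^3


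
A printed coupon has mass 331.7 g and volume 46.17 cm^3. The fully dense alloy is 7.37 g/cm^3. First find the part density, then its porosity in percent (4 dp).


rho_part = 331.7 / 46.17 = 7.18431882 g/cm^3
Porosity = (1 - 7.18431882/7.37)*100 = 2.5194 %


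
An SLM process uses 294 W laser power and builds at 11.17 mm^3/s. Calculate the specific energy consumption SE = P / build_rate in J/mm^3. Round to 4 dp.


SE = 294 / 11.17 = 26.3205 J/mm^3


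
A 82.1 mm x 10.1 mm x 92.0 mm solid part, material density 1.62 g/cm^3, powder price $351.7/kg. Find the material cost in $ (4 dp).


V = 82.1 * 10.1 * 92.0 = 76287.32 mm^3 = 76.28732 cm^3
Mass = 76.28732 * 1.62 / 1000 = 0.12358546 kg
Cost = 0.12358546 * 351.7 = 43.465 $


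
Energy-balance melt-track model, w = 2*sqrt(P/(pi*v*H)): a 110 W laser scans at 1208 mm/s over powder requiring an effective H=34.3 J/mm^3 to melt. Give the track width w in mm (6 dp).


w = 2*sqrt(110/(pi*1208*34.3)) = 0.058139 mm


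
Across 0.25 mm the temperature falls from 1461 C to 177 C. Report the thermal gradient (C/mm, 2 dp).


G = (1461-177)/0.25 = 5136.0 C/mm


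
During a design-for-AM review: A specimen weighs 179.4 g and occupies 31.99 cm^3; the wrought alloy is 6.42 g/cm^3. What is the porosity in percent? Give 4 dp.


rho_part = 179.4 / 31.99 = 5.6080025 g/cm^3
Porosity = (1 - 5.6080025/6.42)*100 = 12.6479 %


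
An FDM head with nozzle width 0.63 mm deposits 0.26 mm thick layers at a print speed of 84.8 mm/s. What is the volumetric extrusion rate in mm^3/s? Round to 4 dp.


Rate = 0.63 * 0.26 * 84.8 = 13.8902 mm^3/s


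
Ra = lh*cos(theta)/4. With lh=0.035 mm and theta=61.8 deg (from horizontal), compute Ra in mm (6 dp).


Ra = 0.035 * cos(61.8) / 4 = 0.004135 mm


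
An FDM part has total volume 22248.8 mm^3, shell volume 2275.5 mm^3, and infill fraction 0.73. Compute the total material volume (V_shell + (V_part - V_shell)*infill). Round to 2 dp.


V_infill = (22248.8 - 2275.5) * 0.73 = 14580.51
V_total = 2275.5 + 14580.51 = 16856.01 mm^3


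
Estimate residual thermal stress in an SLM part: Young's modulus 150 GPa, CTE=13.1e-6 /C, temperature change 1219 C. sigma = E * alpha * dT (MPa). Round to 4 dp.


sigma = 150*1000 * 13.1e-6 * 1219 = 2395.335 MPa


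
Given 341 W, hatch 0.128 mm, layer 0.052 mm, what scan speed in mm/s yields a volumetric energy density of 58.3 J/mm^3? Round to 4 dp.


v = 341 / (58.3*0.128*0.052) = 878.7645 mm/s


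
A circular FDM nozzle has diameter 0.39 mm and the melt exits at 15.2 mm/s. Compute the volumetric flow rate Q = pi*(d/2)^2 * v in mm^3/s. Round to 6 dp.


A = pi*(0.39/2)^2 = 0.11945906 mm^2
Q = 0.11945906 * 15.2 = 1.815778 mm^3/s


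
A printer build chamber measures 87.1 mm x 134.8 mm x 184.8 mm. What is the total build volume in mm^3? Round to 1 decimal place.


V = 87.1 * 134.8 * 184.8 = 2169751.6 mm^3


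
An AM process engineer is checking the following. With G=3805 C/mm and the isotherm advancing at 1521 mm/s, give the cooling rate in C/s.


CR = 3805 * 1521 = 5787405 C/s


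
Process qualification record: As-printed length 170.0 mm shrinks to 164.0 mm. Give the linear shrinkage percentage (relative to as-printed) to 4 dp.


Shrinkage = ((170.0-164.0)/170.0)*100 = 3.5294 %


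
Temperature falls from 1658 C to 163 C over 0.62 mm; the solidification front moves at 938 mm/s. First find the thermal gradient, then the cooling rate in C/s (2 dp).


G = (1658-163)/0.62 = 2411.29032258 C/mm
CR = 2411.29032258 * 938 = 2261790.32 C/s


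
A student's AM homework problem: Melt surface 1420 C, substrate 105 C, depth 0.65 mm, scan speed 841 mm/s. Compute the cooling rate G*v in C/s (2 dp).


G = (1420-105)/0.65 = 2023.07692308 C/mm
CR = 2023.07692308 * 841 = 1701407.69 C/s


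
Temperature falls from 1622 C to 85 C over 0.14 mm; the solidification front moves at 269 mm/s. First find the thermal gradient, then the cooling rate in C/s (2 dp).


G = (1622-85)/0.14 = 10978.57142857 C/mm
CR = 10978.57142857 * 269 = 2953235.71 C/s


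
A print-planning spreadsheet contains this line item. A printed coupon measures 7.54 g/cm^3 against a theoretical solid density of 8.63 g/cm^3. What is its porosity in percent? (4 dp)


Porosity = (1-7.54/8.63)*100 = 12.6304 %


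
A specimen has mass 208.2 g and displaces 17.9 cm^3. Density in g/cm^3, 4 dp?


rho = 208.2 / 17.9 = 11.6313 g/cm^3


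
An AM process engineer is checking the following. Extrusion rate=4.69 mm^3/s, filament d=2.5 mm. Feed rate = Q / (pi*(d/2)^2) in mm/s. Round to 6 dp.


A = pi*(2.5/2)^2 = 4.908739
v = 4.69 / 4.908739 = 0.955439 mm/s


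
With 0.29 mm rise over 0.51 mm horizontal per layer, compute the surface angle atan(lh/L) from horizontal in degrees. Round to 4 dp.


angle = atan(0.29/0.51) = 29.6237 degrees


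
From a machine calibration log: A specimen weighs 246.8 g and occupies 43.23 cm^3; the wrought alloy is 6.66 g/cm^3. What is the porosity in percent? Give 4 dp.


rho_part = 246.8 / 43.23 = 5.70899838 g/cm^3
Porosity = (1 - 5.70899838/6.66)*100 = 14.2793 %


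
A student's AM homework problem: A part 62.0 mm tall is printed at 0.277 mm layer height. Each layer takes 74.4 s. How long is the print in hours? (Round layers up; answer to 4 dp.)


Layers = ceil(62.0/0.277) = 224
t = 224 * 74.4 / 3600 = 4.6293 hrs


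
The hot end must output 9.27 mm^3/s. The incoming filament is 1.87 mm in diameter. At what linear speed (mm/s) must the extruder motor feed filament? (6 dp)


A = pi*(1.87/2)^2 = 2.746459
v = 9.27 / 2.746459 = 3.375255 mm/s


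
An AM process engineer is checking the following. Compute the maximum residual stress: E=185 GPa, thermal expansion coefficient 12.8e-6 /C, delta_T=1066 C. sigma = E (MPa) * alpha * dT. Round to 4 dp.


sigma = 185*1000 * 12.8e-6 * 1066 = 2524.288 MPa


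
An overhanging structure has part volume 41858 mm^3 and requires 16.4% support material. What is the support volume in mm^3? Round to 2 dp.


V_support = 41858 * 0.164 = 6864.71 mm^3


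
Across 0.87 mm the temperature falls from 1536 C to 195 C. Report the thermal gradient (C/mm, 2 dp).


G = (1536-195)/0.87 = 1541.38 C/mm


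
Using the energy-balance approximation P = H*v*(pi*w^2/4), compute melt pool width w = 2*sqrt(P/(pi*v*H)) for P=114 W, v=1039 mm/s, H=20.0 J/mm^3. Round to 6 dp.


w = 2*sqrt(114/(pi*1039*20.0)) = 0.083577 mm


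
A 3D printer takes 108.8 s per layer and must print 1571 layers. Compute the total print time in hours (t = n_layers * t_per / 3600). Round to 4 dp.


t = 1571 * 108.8 / 3600 = 47.4791 hrs


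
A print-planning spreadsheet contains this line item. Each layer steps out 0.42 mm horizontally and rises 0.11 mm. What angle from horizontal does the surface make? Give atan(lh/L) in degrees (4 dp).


angle = atan(0.11/0.42) = 14.6764 degrees


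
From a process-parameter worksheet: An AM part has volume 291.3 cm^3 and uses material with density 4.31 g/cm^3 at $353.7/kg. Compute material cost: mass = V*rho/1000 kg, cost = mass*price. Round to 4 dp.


Mass = 291.3*4.31/1000 = 1.255503 kg
Cost = 1.255503 * 353.7 = 444.0714 $


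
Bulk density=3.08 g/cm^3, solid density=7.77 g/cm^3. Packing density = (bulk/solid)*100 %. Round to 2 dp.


Packing = (3.08/7.77)*100 = 39.64 %


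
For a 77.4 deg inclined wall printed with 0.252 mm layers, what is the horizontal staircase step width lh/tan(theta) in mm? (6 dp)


step = 0.252 / tan(77.4) = 0.056329 mm


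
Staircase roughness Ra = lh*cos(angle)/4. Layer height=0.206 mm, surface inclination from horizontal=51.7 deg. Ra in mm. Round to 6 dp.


Ra = 0.206 * cos(51.7) / 4 = 0.031919 mm


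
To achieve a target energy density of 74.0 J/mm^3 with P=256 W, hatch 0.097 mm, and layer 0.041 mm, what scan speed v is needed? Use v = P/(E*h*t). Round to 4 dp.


v = 256 / (74.0*0.097*0.041) = 869.8666 mm/s


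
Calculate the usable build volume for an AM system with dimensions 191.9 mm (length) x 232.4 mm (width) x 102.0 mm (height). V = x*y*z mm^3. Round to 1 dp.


V = 191.9 * 232.4 * 102.0 = 4548951.1 mm^3


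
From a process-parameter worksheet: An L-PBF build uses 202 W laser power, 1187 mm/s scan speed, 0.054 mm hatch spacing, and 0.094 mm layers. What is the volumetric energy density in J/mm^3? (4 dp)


E = 202 / (1187*0.054*0.094) = 33.5258 J/mm^3


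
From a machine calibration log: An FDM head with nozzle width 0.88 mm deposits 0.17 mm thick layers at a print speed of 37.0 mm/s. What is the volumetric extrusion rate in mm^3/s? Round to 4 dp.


Rate = 0.88 * 0.17 * 37.0 = 5.5352 mm^3/s


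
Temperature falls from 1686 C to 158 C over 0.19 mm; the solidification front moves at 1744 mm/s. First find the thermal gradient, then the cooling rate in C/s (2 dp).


G = (1686-158)/0.19 = 8042.10526316 C/mm
CR = 8042.10526316 * 1744 = 14025431.58 C/s


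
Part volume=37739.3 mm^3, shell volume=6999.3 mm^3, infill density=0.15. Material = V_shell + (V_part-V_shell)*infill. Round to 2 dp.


V_infill = (37739.3 - 6999.3) * 0.15 = 4611.0
V_total = 6999.3 + 4611.0 = 11610.3 mm^3


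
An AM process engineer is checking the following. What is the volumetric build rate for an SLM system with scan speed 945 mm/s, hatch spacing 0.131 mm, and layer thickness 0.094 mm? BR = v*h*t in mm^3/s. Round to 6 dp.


Rate = 945 * 0.131 * 0.094 = 11.63673 mm^3/s


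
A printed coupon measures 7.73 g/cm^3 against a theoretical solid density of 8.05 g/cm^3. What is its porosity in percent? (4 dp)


Porosity = (1-7.73/8.05)*100 = 3.9752 %


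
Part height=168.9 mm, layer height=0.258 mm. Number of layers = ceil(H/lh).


Layers = ceil(168.9/0.258) = 655


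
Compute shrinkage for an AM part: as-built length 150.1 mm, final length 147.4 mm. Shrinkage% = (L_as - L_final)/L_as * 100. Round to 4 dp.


Shrinkage = ((150.1-147.4)/150.1)*100 = 1.7988 %


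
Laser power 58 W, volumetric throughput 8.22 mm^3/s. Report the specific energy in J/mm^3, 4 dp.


SE = 58 / 8.22 = 7.056 J/mm^3


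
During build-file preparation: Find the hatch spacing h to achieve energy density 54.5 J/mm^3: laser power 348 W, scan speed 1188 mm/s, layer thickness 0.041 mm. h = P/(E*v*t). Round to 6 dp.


h = 348 / (54.5*1188*0.041) = 0.131094 mm


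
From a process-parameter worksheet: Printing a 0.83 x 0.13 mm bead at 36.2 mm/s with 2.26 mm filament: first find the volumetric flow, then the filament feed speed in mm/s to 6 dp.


Q = 0.83 * 0.13 * 36.2 = 3.90598 mm^3/s
A_fil = pi*(2.26/2)^2 = 4.01149966 mm^2
v_feed = 3.90598 / 4.01149966 = 0.973696 mm/s


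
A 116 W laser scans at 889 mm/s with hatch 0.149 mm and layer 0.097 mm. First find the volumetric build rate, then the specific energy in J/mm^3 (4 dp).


Build rate = 889 * 0.149 * 0.097 = 12.848717 mm^3/s
SE = 116 / 12.848717 = 9.0281 J/mm^3


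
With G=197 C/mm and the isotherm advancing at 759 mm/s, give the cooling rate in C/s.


CR = 197 * 759 = 149523 C/s


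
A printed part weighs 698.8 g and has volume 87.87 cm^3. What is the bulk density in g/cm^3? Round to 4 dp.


rho = 698.8 / 87.87 = 7.9527 g/cm^3


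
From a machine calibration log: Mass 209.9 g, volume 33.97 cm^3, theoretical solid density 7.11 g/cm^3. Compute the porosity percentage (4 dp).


rho_part = 209.9 / 33.97 = 6.17898145 g/cm^3
Porosity = (1 - 6.17898145/7.11)*100 = 13.0945 %


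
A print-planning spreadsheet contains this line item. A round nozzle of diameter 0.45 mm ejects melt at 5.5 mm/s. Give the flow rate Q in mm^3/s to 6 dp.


A = pi*(0.45/2)^2 = 0.15904313 mm^2
Q = 0.15904313 * 5.5 = 0.874737 mm^3/s


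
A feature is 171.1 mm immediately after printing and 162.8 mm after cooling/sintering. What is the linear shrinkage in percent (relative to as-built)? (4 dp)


Shrinkage = ((171.1-162.8)/171.1)*100 = 4.851 %


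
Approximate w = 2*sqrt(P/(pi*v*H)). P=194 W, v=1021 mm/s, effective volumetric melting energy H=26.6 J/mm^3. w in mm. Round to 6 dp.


w = 2*sqrt(194/(pi*1021*26.6)) = 0.095368 mm


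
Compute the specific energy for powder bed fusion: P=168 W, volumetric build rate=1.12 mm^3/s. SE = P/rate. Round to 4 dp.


SE = 168 / 1.12 = 150.0 J/mm^3


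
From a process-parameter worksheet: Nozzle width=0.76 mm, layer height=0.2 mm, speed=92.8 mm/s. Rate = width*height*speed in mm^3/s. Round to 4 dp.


Rate = 0.76 * 0.2 * 92.8 = 14.1056 mm^3/s


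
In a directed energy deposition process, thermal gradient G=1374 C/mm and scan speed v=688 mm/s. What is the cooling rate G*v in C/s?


CR = 1374 * 688 = 945312 C/s


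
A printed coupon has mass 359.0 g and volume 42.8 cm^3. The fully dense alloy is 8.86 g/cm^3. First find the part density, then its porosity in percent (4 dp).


rho_part = 359.0 / 42.8 = 8.38785047 g/cm^3
Porosity = (1 - 8.38785047/8.86)*100 = 5.329 %


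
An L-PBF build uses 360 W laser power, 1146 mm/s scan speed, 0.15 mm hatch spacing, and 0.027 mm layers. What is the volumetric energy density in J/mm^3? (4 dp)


E = 360 / (1146*0.15*0.027) = 77.5645 J/mm^3


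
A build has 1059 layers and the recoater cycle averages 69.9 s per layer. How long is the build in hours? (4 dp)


t = 1059 * 69.9 / 3600 = 20.5623 hrs


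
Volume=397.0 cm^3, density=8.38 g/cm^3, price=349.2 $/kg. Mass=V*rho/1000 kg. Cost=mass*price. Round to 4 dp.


Mass = 397.0*8.38/1000 = 3.32686 kg
Cost = 3.32686 * 349.2 = 1161.7395 $


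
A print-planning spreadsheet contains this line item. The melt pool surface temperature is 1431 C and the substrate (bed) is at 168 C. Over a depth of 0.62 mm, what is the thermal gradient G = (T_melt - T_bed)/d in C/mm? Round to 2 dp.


G = (1431-168)/0.62 = 2037.1 C/mm


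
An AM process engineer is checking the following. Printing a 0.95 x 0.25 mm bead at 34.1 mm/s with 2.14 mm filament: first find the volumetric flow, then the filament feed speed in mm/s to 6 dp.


Q = 0.95 * 0.25 * 34.1 = 8.09875 mm^3/s
A_fil = pi*(2.14/2)^2 = 3.59680943 mm^2
v_feed = 8.09875 / 3.59680943 = 2.251648 mm/s


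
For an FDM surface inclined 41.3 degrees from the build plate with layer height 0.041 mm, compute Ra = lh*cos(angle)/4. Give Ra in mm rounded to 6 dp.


Ra = 0.041 * cos(41.3) / 4 = 0.0077 mm


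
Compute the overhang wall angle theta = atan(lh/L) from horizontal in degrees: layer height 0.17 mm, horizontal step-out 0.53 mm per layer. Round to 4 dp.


angle = atan(0.17/0.53) = 17.7839 degrees


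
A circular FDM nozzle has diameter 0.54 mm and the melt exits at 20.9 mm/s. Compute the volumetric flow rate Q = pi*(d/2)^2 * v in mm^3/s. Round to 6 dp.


A = pi*(0.54/2)^2 = 0.2290221 mm^2
Q = 0.2290221 * 20.9 = 4.786562 mm^3/s


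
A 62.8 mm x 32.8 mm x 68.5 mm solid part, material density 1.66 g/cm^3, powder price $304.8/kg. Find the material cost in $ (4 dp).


V = 62.8 * 32.8 * 68.5 = 141099.04 mm^3 = 141.09904 cm^3
Mass = 141.09904 * 1.66 / 1000 = 0.23422441 kg
Cost = 0.23422441 * 304.8 = 71.3916 $


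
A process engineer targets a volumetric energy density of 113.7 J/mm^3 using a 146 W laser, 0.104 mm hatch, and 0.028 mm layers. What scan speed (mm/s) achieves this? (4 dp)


v = 146 / (113.7*0.104*0.028) = 440.9619 mm/s


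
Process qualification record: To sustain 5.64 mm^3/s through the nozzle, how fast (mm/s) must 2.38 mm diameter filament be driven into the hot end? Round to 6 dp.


A = pi*(2.38/2)^2 = 4.448809
v = 5.64 / 4.448809 = 1.267755 mm/s


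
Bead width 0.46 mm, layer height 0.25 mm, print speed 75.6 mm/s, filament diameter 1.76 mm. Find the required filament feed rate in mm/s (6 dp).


Q = 0.46 * 0.25 * 75.6 = 8.694 mm^3/s
A_fil = pi*(1.76/2)^2 = 2.43284935 mm^2
v_feed = 8.694 / 2.43284935 = 3.573587 mm/s


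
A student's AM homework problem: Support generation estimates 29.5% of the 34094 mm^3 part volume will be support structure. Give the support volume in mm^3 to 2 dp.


V_support = 34094 * 0.295 = 10057.73 mm^3


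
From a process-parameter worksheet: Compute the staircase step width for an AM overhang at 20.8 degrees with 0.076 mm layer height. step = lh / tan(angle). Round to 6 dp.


step = 0.076 / tan(20.8) = 0.200071 mm


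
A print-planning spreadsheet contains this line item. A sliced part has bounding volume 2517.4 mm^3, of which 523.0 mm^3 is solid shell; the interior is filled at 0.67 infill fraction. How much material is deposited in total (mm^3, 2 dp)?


V_infill = (2517.4 - 523.0) * 0.67 = 1336.25
V_total = 523.0 + 1336.25 = 1859.25 mm^3


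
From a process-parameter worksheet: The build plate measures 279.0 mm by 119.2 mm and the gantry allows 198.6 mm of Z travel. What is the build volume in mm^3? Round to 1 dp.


V = 279.0 * 119.2 * 198.6 = 6604800.5 mm^3


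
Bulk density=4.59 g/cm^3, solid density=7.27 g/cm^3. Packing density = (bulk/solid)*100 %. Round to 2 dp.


Packing = (4.59/7.27)*100 = 63.14 %


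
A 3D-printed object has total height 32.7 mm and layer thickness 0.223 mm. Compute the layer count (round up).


Layers = ceil(32.7/0.223) = 147


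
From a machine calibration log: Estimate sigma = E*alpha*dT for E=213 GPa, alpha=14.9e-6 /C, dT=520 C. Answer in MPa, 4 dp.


sigma = 213*1000 * 14.9e-6 * 520 = 1650.324 MPa


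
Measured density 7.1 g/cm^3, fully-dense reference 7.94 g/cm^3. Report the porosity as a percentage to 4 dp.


Porosity = (1-7.1/7.94)*100 = 10.5793 %


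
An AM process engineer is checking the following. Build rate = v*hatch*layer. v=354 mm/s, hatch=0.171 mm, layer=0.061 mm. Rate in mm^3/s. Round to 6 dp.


Rate = 354 * 0.171 * 0.061 = 3.692574 mm^3/s


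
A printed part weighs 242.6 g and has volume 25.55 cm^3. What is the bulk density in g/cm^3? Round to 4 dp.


rho = 242.6 / 25.55 = 9.4951 g/cm^3


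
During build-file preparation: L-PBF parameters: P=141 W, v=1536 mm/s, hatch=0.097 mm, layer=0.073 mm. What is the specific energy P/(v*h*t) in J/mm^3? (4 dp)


Build rate = 1536 * 0.097 * 0.073 = 10.876416 mm^3/s
SE = 141 / 10.876416 = 12.9638 J/mm^3


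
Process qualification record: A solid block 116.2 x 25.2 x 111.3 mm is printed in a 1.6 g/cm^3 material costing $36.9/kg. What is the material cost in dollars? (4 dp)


V = 116.2 * 25.2 * 111.3 = 325913.112 mm^3 = 325.913112 cm^3
Mass = 325.913112 * 1.6 / 1000 = 0.52146098 kg
Cost = 0.52146098 * 36.9 = 19.2419 $


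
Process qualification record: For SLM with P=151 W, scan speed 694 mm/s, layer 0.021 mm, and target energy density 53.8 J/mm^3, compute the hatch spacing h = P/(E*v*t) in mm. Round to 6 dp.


h = 151 / (53.8*694*0.021) = 0.192582 mm


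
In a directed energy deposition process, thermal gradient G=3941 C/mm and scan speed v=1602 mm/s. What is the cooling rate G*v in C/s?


CR = 3941 * 1602 = 6313482 C/s


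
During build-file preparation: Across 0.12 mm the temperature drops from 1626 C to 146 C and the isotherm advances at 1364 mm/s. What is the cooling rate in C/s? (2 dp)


G = (1626-146)/0.12 = 12333.33333333 C/mm
CR = 12333.33333333 * 1364 = 16822666.67 C/s


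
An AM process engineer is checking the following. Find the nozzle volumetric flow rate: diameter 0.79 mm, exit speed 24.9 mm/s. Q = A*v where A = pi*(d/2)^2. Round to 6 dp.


A = pi*(0.79/2)^2 = 0.49016699 mm^2
Q = 0.49016699 * 24.9 = 12.205158 mm^3/s


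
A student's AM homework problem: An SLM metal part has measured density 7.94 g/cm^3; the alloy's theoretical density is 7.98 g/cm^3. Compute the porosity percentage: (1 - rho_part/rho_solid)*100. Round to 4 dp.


Porosity = (1-7.94/7.98)*100 = 0.5013 %


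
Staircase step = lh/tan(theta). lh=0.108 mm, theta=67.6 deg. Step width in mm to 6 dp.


step = 0.108 / tan(67.6) = 0.044514 mm


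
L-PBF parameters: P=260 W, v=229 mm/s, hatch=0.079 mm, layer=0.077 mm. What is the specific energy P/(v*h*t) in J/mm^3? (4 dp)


Build rate = 229 * 0.079 * 0.077 = 1.393007 mm^3/s
SE = 260 / 1.393007 = 186.6466 J/mm^3


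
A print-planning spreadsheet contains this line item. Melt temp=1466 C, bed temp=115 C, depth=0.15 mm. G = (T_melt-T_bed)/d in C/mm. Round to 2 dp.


G = (1466-115)/0.15 = 9006.67 C/mm


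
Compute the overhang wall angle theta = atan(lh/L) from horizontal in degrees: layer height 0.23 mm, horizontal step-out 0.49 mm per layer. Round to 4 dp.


angle = atan(0.23/0.49) = 25.1448 degrees


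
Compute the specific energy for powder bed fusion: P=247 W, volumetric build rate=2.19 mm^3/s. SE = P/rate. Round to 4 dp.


SE = 247 / 2.19 = 112.7854 J/mm^3


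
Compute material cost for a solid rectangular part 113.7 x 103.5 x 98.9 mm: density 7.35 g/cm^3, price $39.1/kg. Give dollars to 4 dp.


V = 113.7 * 103.5 * 98.9 = 1163850.255 mm^3 = 1163.850255 cm^3
Mass = 1163.850255 * 7.35 / 1000 = 8.55429937 kg
Cost = 8.55429937 * 39.1 = 334.4731 $


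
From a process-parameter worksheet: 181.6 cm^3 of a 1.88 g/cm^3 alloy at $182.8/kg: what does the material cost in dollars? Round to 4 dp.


Mass = 181.6*1.88/1000 = 0.341408 kg
Cost = 0.341408 * 182.8 = 62.4094 $


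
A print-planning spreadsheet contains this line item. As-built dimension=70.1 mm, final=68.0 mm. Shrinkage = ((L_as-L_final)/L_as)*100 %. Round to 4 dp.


Shrinkage = ((70.1-68.0)/70.1)*100 = 2.9957 %


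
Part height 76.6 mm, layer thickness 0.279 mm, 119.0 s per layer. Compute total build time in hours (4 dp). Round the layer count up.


Layers = ceil(76.6/0.279) = 275
t = 275 * 119.0 / 3600 = 9.0903 hrs


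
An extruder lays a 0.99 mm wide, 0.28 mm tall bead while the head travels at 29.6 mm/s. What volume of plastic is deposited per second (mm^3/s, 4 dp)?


Rate = 0.99 * 0.28 * 29.6 = 8.2051 mm^3/s


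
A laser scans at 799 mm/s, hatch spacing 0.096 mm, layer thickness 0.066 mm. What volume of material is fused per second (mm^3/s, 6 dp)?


Rate = 799 * 0.096 * 0.066 = 5.062464 mm^3/s
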